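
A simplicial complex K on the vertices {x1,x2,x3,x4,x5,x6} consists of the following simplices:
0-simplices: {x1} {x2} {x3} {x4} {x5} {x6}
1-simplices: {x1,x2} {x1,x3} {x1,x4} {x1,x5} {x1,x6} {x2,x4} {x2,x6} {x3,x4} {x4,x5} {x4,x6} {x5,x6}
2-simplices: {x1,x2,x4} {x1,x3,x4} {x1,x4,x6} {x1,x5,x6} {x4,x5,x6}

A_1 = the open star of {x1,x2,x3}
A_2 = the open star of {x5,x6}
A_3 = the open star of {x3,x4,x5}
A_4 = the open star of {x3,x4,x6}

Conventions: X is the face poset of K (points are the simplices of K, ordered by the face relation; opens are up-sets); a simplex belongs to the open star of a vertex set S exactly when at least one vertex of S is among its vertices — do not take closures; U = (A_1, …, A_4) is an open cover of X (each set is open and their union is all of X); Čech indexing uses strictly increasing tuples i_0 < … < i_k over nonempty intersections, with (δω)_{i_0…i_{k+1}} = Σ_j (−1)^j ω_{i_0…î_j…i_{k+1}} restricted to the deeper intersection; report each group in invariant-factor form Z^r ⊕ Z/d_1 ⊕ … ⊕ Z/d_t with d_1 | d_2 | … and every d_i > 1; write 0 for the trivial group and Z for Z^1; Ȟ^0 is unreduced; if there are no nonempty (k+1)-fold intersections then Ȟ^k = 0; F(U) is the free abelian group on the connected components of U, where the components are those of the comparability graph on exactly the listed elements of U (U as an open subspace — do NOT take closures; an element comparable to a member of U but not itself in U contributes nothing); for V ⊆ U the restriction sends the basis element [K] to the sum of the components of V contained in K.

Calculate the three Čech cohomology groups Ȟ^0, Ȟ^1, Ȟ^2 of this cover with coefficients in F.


cover nerve:
  A1={{x1},{x2},{x3},{x1,x2},{x1,x3},{x1,x4},{x1,x5},{x1,x6},{x2,x4},{x2,x6},{x3,x4},{x1,x2,x4},{x1,x3,x4},{x1,x4,x6},{x1,x5,x6}} A2={{x5},{x6},{x1,x5},{x1,x6},{x2,x6},{x4,x5},{x4,x6},{x5,x6},{x1,x4,x6},{x1,x5,x6},{x4,x5,x6}} A3={{x3},{x4},{x5},{x1,x3},{x1,x4},{x1,x5},{x2,x4},{x3,x4},{x4,x5},{x4,x6},{x5,x6},{x1,x2,x4},{x1,x3,x4},{x1,x4,x6},{x1,x5,x6},{x4,x5,x6}} A4={{x3},{x4},{x6},{x1,x3},{x1,x4},{x1,x6},{x2,x4},{x2,x6},{x3,x4},{x4,x5},{x4,x6},{x5,x6},{x1,x2,x4},{x1,x3,x4},{x1,x4,x6},{x1,x5,x6},{x4,x5,x6}}
  A12={{x1,x5},{x1,x6},{x2,x6},{x1,x4,x6},{x1,x5,x6}} A13={{x3},{x1,x3},{x1,x4},{x1,x5},{x2,x4},{x3,x4},{x1,x2,x4},{x1,x3,x4},{x1,x4,x6},{x1,x5,x6}} A14={{x3},{x1,x3},{x1,x4},{x1,x6},{x2,x4},{x2,x6},{x3,x4},{x1,x2,x4},{x1,x3,x4},{x1,x4,x6},{x1,x5,x6}} A23={{x5},{x1,x5},{x4,x5},{x4,x6},{x5,x6},{x1,x4,x6},{x1,x5,x6},{x4,x5,x6}} A24={{x6},{x1,x6},{x2,x6},{x4,x5},{x4,x6},{x5,x6},{x1,x4,x6},{x1,x5,x6},{x4,x5,x6}} A34={{x3},{x4},{x1,x3},{x1,x4},{x2,x4},{x3,x4},{x4,x5},{x4,x6},{x5,x6},{x1,x2,x4},{x1,x3,x4},{x1,x4,x6},{x1,x5,x6},{x4,x5,x6}}
  A123={{x1,x5},{x1,x4,x6},{x1,x5,x6}} A124={{x1,x6},{x2,x6},{x1,x4,x6},{x1,x5,x6}} A134={{x3},{x1,x3},{x1,x4},{x2,x4},{x3,x4},{x1,x2,x4},{x1,x3,x4},{x1,x4,x6},{x1,x5,x6}} A234={{x4,x5},{x4,x6},{x5,x6},{x1,x4,x6},{x1,x5,x6},{x4,x5,x6}}
  A1234={{x1,x4,x6},{x1,x5,x6}}
components per intersection:
  A1: {{x1},{x2},{x3},{x1,x2},{x1,x3},{x1,x4},{x1,x5},{x1,x6},{x2,x4},{x2,x6},{x3,x4},{x1,x2,x4},{x1,x3,x4},{x1,x4,x6},{x1,x5,x6}}
  A2: {{x5},{x6},{x1,x5},{x1,x6},{x2,x6},{x4,x5},{x4,x6},{x5,x6},{x1,x4,x6},{x1,x5,x6},{x4,x5,x6}}
  A3: {{x3},{x4},{x5},{x1,x3},{x1,x4},{x1,x5},{x2,x4},{x3,x4},{x4,x5},{x4,x6},{x5,x6},{x1,x2,x4},{x1,x3,x4},{x1,x4,x6},{x1,x5,x6},{x4,x5,x6}}
  A4: {{x3},{x4},{x6},{x1,x3},{x1,x4},{x1,x6},{x2,x4},{x2,x6},{x3,x4},{x4,x5},{x4,x6},{x5,x6},{x1,x2,x4},{x1,x3,x4},{x1,x4,x6},{x1,x5,x6},{x4,x5,x6}}
  A12: {{x1,x5},{x1,x6},{x1,x4,x6},{x1,x5,x6}} {{x2,x6}}
  A13: {{x3},{x1,x3},{x1,x4},{x2,x4},{x3,x4},{x1,x2,x4},{x1,x3,x4},{x1,x4,x6}} {{x1,x5},{x1,x5,x6}}
  A14: {{x3},{x1,x3},{x1,x4},{x1,x6},{x2,x4},{x3,x4},{x1,x2,x4},{x1,x3,x4},{x1,x4,x6},{x1,x5,x6}} {{x2,x6}}
  A23: {{x5},{x1,x5},{x4,x5},{x4,x6},{x5,x6},{x1,x4,x6},{x1,x5,x6},{x4,x5,x6}}
  A24: {{x6},{x1,x6},{x2,x6},{x4,x5},{x4,x6},{x5,x6},{x1,x4,x6},{x1,x5,x6},{x4,x5,x6}}
  A34: {{x3},{x4},{x1,x3},{x1,x4},{x2,x4},{x3,x4},{x4,x5},{x4,x6},{x5,x6},{x1,x2,x4},{x1,x3,x4},{x1,x4,x6},{x1,x5,x6},{x4,x5,x6}}
  A123: {{x1,x5},{x1,x5,x6}} {{x1,x4,x6}}
  A124: {{x1,x6},{x1,x4,x6},{x1,x5,x6}} {{x2,x6}}
  A134: {{x3},{x1,x3},{x1,x4},{x2,x4},{x3,x4},{x1,x2,x4},{x1,x3,x4},{x1,x4,x6}} {{x1,x5,x6}}
  A234: {{x4,x5},{x4,x6},{x5,x6},{x1,x4,x6},{x1,x5,x6},{x4,x5,x6}}
  A1234: {{x1,x4,x6}} {{x1,x5,x6}}
C dims 4,9,7,2; δ0: rk 3, SNF 1^3; δ1: rk 5, SNF 1^5; δ2: rk 2, SNF 1^2
Ȟ^0: (4−3)−0=1 ⇒ Z
Ȟ^1: (9−5)−3=1 ⇒ Z
Ȟ^2: (7−2)−5=0 ⇒ 0

Ȟ^0 = Z; Ȟ^1 = Z; Ȟ^2 = 0


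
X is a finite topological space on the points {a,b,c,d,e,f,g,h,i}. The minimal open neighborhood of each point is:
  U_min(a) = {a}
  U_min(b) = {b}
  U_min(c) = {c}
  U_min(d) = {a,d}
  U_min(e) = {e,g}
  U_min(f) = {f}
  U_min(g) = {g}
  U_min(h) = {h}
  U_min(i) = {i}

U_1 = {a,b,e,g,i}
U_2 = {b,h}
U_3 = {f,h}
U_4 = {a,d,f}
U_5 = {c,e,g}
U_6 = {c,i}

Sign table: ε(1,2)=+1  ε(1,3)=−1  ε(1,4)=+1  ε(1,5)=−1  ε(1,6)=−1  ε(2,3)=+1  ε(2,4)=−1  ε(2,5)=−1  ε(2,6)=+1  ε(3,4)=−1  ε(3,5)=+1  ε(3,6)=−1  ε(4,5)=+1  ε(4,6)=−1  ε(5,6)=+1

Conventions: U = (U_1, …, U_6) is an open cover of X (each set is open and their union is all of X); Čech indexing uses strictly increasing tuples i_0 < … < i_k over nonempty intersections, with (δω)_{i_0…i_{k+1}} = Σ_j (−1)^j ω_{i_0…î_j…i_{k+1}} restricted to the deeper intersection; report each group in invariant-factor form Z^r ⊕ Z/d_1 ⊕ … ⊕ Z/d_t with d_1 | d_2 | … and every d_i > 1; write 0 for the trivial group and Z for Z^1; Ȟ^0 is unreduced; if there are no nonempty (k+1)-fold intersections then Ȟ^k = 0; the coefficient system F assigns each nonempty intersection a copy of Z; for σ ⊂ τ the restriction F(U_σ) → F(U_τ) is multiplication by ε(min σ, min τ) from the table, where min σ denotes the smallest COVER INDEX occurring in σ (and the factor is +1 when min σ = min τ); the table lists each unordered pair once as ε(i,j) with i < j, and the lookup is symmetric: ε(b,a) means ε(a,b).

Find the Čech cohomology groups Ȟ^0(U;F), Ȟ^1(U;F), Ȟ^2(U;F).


nonempty intersections:
  U12={b} U14={a} U15={e,g} U16={i} U23={h} U34={f} U56={c}
C dims 6,7; δ0: rk 6, SNF 1^5·2
Ȟ^0: (6−6)−0=0 ⇒ 0
Ȟ^1: (7−0)−6=1 plus torsion [2] ⇒ Z ⊕ Z/2
Ȟ^2: (0−0)−0=0 ⇒ 0

Ȟ^0 = 0, Ȟ^1 = Z ⊕ Z/2 and Ȟ^2 = 0


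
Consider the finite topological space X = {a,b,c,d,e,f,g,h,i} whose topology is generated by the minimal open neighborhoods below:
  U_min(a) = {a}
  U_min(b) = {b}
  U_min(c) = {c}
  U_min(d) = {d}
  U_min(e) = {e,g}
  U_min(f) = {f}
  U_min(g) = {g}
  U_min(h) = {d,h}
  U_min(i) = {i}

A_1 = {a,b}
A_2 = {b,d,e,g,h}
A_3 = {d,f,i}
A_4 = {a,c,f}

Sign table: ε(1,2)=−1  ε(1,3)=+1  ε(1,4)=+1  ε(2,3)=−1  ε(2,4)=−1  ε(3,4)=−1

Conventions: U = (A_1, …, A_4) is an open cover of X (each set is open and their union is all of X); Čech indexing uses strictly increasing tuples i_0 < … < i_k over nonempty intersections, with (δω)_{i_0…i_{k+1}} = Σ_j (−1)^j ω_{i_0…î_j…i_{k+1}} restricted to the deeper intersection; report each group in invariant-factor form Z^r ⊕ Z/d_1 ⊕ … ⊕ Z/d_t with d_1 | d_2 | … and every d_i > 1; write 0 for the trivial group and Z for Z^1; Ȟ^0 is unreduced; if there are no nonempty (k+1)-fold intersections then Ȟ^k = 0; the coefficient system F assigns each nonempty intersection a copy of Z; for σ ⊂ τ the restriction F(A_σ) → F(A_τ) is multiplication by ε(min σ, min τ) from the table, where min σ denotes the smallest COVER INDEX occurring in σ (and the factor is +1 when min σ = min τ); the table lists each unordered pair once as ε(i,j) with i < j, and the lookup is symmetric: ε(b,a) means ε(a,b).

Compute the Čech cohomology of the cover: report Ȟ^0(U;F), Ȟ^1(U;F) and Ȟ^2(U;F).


nerve of the cover:
  A12={b} A14={a} A23={d} A34={f}
C dims 4,4; δ0: rk 4, SNF 1^3·2
Ȟ^0 = (4 − 4) − 0 = 0, so Ȟ^0 ≅ 0
Ȟ^1 = (4 − 0) − 4 = 0 plus torsion [2], so Ȟ^1 ≅ Z/2
Ȟ^2 = (0 − 0) − 0 = 0, so Ȟ^2 ≅ 0

Ȟ^0 = 0; Ȟ^1 = Z/2; Ȟ^2 = 0


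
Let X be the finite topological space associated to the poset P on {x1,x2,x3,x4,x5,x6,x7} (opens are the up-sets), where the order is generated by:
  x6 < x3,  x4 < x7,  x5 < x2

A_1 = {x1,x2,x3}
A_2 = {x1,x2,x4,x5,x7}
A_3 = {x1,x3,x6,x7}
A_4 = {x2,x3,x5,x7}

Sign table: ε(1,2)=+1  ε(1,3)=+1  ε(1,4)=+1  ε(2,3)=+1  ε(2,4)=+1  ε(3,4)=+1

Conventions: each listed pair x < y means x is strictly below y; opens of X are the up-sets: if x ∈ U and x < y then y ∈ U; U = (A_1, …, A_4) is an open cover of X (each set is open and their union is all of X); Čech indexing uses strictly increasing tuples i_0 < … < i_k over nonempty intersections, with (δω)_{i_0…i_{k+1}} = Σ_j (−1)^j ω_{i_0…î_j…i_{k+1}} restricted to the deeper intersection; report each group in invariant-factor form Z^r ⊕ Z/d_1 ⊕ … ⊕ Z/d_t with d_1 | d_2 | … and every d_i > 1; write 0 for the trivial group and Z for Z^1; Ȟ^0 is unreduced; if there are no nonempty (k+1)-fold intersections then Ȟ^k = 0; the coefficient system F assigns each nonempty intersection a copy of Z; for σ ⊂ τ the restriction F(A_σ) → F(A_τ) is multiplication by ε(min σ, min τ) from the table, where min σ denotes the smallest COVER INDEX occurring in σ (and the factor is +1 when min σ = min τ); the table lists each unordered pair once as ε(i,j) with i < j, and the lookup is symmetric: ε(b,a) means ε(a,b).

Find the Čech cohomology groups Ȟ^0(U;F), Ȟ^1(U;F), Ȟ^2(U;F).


Ȟ^0(U;F) ≅ Z; Ȟ^1(U;F) ≅ 0; Ȟ^2(U;F) ≅ Z

cover nerve:
  A12={x1,x2} A13={x1,x3} A14={x2,x3} A23={x1,x7} A24={x2,x5,x7} A34={x3,x7}
  A123={x1} A124={x2} A134={x3} A234={x7}
C dims 4,6,4; δ0: rk 3, SNF 1^3; δ1: rk 3, SNF 1^3
Ȟ^0: (4−3)−0=1 ⇒ Z
Ȟ^1: (6−3)−3=0 ⇒ 0
Ȟ^2: (4−0)−3=1 ⇒ Z


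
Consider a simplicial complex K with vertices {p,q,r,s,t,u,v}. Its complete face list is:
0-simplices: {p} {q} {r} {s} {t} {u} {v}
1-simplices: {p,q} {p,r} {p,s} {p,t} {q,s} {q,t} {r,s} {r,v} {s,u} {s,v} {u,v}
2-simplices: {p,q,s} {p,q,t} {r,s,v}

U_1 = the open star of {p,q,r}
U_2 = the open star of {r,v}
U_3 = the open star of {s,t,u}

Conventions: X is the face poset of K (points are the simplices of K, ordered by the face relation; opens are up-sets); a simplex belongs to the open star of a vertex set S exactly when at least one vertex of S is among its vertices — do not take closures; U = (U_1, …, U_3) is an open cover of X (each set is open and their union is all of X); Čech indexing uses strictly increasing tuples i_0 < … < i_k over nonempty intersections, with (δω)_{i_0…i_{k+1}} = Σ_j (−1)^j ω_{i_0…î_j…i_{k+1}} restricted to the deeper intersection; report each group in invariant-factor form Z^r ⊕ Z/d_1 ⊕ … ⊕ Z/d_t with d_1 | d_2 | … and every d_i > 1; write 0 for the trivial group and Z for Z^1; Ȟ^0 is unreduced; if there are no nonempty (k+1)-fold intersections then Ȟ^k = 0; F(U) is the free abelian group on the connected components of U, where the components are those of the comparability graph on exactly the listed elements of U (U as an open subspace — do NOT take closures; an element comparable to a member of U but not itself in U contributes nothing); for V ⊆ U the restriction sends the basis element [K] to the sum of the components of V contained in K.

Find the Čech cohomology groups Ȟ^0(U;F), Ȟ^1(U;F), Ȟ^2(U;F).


intersection data:
  U1={{p},{q},{r},{p,q},{p,r},{p,s},{p,t},{q,s},{q,t},{r,s},{r,v},{p,q,s},{p,q,t},{r,s,v}} U2={{r},{v},{p,r},{r,s},{r,v},{s,v},{u,v},{r,s,v}} U3={{s},{t},{u},{p,s},{p,t},{q,s},{q,t},{r,s},{s,u},{s,v},{u,v},{p,q,s},{p,q,t},{r,s,v}}
  U12={{r},{p,r},{r,s},{r,v},{r,s,v}} U13={{p,s},{p,t},{q,s},{q,t},{r,s},{p,q,s},{p,q,t},{r,s,v}} U23={{r,s},{s,v},{u,v},{r,s,v}}
  U123={{r,s},{r,s,v}}
components per intersection:
  U1: {{p},{q},{r},{p,q},{p,r},{p,s},{p,t},{q,s},{q,t},{r,s},{r,v},{p,q,s},{p,q,t},{r,s,v}}
  U2: {{r},{v},{p,r},{r,s},{r,v},{s,v},{u,v},{r,s,v}}
  U3: {{s},{u},{p,s},{q,s},{r,s},{s,u},{s,v},{u,v},{p,q,s},{r,s,v}} {{t},{p,t},{q,t},{p,q,t}}
  U12: {{r},{p,r},{r,s},{r,v},{r,s,v}}
  U13: {{p,s},{q,s},{p,q,s}} {{p,t},{q,t},{p,q,t}} {{r,s},{r,s,v}}
  U23: {{r,s},{s,v},{r,s,v}} {{u,v}}
  U123: {{r,s},{r,s,v}}
C dims 4,6,1; δ0: rk 3, SNF 1^3; δ1: rk 1, SNF 1^1
Ȟ^0 = (4 − 3) − 0 = 1, so Ȟ^0 ≅ Z
Ȟ^1 = (6 − 1) − 3 = 2, so Ȟ^1 ≅ Z^2
Ȟ^2 = (1 − 0) − 1 = 0, so Ȟ^2 ≅ 0

Ȟ^0(U;F) ≅ Z, Ȟ^1(U;F) ≅ Z^2, Ȟ^2(U;F) ≅ 0


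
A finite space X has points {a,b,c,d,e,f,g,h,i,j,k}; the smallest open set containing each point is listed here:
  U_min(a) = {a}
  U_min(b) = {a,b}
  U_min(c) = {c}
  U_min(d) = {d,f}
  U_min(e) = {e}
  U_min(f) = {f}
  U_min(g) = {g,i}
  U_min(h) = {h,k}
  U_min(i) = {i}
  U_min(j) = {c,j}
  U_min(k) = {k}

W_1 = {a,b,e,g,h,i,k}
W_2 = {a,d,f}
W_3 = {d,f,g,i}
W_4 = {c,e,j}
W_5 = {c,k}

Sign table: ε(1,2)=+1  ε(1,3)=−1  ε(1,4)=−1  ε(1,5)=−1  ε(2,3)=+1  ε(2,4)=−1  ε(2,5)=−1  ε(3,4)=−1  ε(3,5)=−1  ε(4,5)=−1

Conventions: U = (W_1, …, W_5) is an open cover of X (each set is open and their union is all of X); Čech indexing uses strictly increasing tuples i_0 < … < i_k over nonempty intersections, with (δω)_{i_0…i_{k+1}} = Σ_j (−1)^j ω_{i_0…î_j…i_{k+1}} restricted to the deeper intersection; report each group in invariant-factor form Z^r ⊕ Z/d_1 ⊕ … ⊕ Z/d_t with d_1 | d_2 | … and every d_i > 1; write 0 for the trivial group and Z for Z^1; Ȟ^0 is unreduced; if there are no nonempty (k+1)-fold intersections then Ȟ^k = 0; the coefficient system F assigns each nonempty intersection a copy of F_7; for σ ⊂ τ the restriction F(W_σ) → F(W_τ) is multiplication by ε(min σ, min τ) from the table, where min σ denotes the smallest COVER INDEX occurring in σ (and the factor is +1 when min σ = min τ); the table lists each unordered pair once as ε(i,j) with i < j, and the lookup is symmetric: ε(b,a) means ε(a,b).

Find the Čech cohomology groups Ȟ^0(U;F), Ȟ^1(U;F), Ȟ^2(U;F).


intersection data:
  W12={a} W13={g,i} W14={e} W15={k} W23={d,f} W45={c}
C dims 5,6; δ0: rk_F7 5
Ȟ^0 = (5 − 5) − 0 = 0, so Ȟ^0 ≅ 0
Ȟ^1 = (6 − 0) − 5 = 1, so Ȟ^1 ≅ Z/7
Ȟ^2 = (0 − 0) − 0 = 0, so Ȟ^2 ≅ 0

Ȟ^0(U;F) ≅ 0,  Ȟ^1(U;F) ≅ Z/7,  Ȟ^2(U;F) ≅ 0


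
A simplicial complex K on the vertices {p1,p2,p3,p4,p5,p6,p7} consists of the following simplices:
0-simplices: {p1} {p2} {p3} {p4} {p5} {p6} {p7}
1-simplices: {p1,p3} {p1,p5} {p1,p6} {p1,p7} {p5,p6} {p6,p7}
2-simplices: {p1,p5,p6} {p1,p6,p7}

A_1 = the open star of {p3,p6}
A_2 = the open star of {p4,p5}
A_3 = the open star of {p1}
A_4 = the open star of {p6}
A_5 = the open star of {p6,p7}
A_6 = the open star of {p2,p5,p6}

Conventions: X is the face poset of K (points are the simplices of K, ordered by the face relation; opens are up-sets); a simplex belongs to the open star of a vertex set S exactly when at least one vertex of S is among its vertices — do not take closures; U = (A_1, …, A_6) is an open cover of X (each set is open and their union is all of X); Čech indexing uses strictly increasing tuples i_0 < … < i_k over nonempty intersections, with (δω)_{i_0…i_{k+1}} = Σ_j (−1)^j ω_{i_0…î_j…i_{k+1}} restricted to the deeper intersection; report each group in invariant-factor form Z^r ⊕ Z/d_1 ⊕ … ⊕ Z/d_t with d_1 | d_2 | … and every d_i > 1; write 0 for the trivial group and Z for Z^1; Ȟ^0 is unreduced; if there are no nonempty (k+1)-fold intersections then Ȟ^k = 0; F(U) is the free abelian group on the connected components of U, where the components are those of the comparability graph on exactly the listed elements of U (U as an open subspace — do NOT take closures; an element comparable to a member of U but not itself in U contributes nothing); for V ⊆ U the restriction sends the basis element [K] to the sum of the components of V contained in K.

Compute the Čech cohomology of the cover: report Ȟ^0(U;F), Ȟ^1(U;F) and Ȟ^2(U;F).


Ȟ^0 ≅ Z^3, Ȟ^1 ≅ 0 and Ȟ^2 ≅ 0

nonempty overlaps:
  A1={{p3},{p6},{p1,p3},{p1,p6},{p5,p6},{p6,p7},{p1,p5,p6},{p1,p6,p7}} A2={{p4},{p5},{p1,p5},{p5,p6},{p1,p5,p6}} A3={{p1},{p1,p3},{p1,p5},{p1,p6},{p1,p7},{p1,p5,p6},{p1,p6,p7}} A4={{p6},{p1,p6},{p5,p6},{p6,p7},{p1,p5,p6},{p1,p6,p7}} A5={{p6},{p7},{p1,p6},{p1,p7},{p5,p6},{p6,p7},{p1,p5,p6},{p1,p6,p7}} A6={{p2},{p5},{p6},{p1,p5},{p1,p6},{p5,p6},{p6,p7},{p1,p5,p6},{p1,p6,p7}}
  A12={{p5,p6},{p1,p5,p6}} A13={{p1,p3},{p1,p6},{p1,p5,p6},{p1,p6,p7}} A14={{p6},{p1,p6},{p5,p6},{p6,p7},{p1,p5,p6},{p1,p6,p7}} A15={{p6},{p1,p6},{p5,p6},{p6,p7},{p1,p5,p6},{p1,p6,p7}} A16={{p6},{p1,p6},{p5,p6},{p6,p7},{p1,p5,p6},{p1,p6,p7}} A23={{p1,p5},{p1,p5,p6}} A24={{p5,p6},{p1,p5,p6}} A25={{p5,p6},{p1,p5,p6}} A26={{p5},{p1,p5},{p5,p6},{p1,p5,p6}} A34={{p1,p6},{p1,p5,p6},{p1,p6,p7}} A35={{p1,p6},{p1,p7},{p1,p5,p6},{p1,p6,p7}} A36={{p1,p5},{p1,p6},{p1,p5,p6},{p1,p6,p7}} A45={{p6},{p1,p6},{p5,p6},{p6,p7},{p1,p5,p6},{p1,p6,p7}} A46={{p6},{p1,p6},{p5,p6},{p6,p7},{p1,p5,p6},{p1,p6,p7}} A56={{p6},{p1,p6},{p5,p6},{p6,p7},{p1,p5,p6},{p1,p6,p7}}
  A123={{p1,p5,p6}} A124={{p5,p6},{p1,p5,p6}} A125={{p5,p6},{p1,p5,p6}} A126={{p5,p6},{p1,p5,p6}} A134={{p1,p6},{p1,p5,p6},{p1,p6,p7}} A135={{p1,p6},{p1,p5,p6},{p1,p6,p7}} A136={{p1,p6},{p1,p5,p6},{p1,p6,p7}} A145={{p6},{p1,p6},{p5,p6},{p6,p7},{p1,p5,p6},{p1,p6,p7}} A146={{p6},{p1,p6},{p5,p6},{p6,p7},{p1,p5,p6},{p1,p6,p7}} A156={{p6},{p1,p6},{p5,p6},{p6,p7},{p1,p5,p6},{p1,p6,p7}} A234={{p1,p5,p6}} A235={{p1,p5,p6}} A236={{p1,p5},{p1,p5,p6}} A245={{p5,p6},{p1,p5,p6}} A246={{p5,p6},{p1,p5,p6}} A256={{p5,p6},{p1,p5,p6}} A345={{p1,p6},{p1,p5,p6},{p1,p6,p7}} A346={{p1,p6},{p1,p5,p6},{p1,p6,p7}} A356={{p1,p6},{p1,p5,p6},{p1,p6,p7}} A456={{p6},{p1,p6},{p5,p6},{p6,p7},{p1,p5,p6},{p1,p6,p7}}
  A1234={{p1,p5,p6}} A1235={{p1,p5,p6}} A1236={{p1,p5,p6}} A1245={{p5,p6},{p1,p5,p6}} A1246={{p5,p6},{p1,p5,p6}} A1256={{p5,p6},{p1,p5,p6}} A1345={{p1,p6},{p1,p5,p6},{p1,p6,p7}} A1346={{p1,p6},{p1,p5,p6},{p1,p6,p7}} A1356={{p1,p6},{p1,p5,p6},{p1,p6,p7}} A1456={{p6},{p1,p6},{p5,p6},{p6,p7},{p1,p5,p6},{p1,p6,p7}} A2345={{p1,p5,p6}} A2346={{p1,p5,p6}} A2356={{p1,p5,p6}} A2456={{p5,p6},{p1,p5,p6}} A3456={{p1,p6},{p1,p5,p6},{p1,p6,p7}}
  A12345={{p1,p5,p6}} A12346={{p1,p5,p6}} A12356={{p1,p5,p6}} A12456={{p5,p6},{p1,p5,p6}} A13456={{p1,p6},{p1,p5,p6},{p1,p6,p7}} A23456={{p1,p5,p6}}
  A123456={{p1,p5,p6}}
components per intersection:
  A1: {{p3},{p1,p3}} {{p6},{p1,p6},{p5,p6},{p6,p7},{p1,p5,p6},{p1,p6,p7}}
  A2: {{p4}} {{p5},{p1,p5},{p5,p6},{p1,p5,p6}}
  A3: {{p1},{p1,p3},{p1,p5},{p1,p6},{p1,p7},{p1,p5,p6},{p1,p6,p7}}
  A4: {{p6},{p1,p6},{p5,p6},{p6,p7},{p1,p5,p6},{p1,p6,p7}}
  A5: {{p6},{p7},{p1,p6},{p1,p7},{p5,p6},{p6,p7},{p1,p5,p6},{p1,p6,p7}}
  A6: {{p2}} {{p5},{p6},{p1,p5},{p1,p6},{p5,p6},{p6,p7},{p1,p5,p6},{p1,p6,p7}}
  A12: {{p5,p6},{p1,p5,p6}}
  A13: {{p1,p3}} {{p1,p6},{p1,p5,p6},{p1,p6,p7}}
  A14: {{p6},{p1,p6},{p5,p6},{p6,p7},{p1,p5,p6},{p1,p6,p7}}
  A15: {{p6},{p1,p6},{p5,p6},{p6,p7},{p1,p5,p6},{p1,p6,p7}}
  A16: {{p6},{p1,p6},{p5,p6},{p6,p7},{p1,p5,p6},{p1,p6,p7}}
  A23: {{p1,p5},{p1,p5,p6}}
  A24: {{p5,p6},{p1,p5,p6}}
  A25: {{p5,p6},{p1,p5,p6}}
  A26: {{p5},{p1,p5},{p5,p6},{p1,p5,p6}}
  A34: {{p1,p6},{p1,p5,p6},{p1,p6,p7}}
  A35: {{p1,p6},{p1,p7},{p1,p5,p6},{p1,p6,p7}}
  A36: {{p1,p5},{p1,p6},{p1,p5,p6},{p1,p6,p7}}
  A45: {{p6},{p1,p6},{p5,p6},{p6,p7},{p1,p5,p6},{p1,p6,p7}}
  A46: {{p6},{p1,p6},{p5,p6},{p6,p7},{p1,p5,p6},{p1,p6,p7}}
  A56: {{p6},{p1,p6},{p5,p6},{p6,p7},{p1,p5,p6},{p1,p6,p7}}
  A123: {{p1,p5,p6}}
  A124: {{p5,p6},{p1,p5,p6}}
  A125: {{p5,p6},{p1,p5,p6}}
  A126: {{p5,p6},{p1,p5,p6}}
  A134: {{p1,p6},{p1,p5,p6},{p1,p6,p7}}
  A135: {{p1,p6},{p1,p5,p6},{p1,p6,p7}}
  A136: {{p1,p6},{p1,p5,p6},{p1,p6,p7}}
  A145: {{p6},{p1,p6},{p5,p6},{p6,p7},{p1,p5,p6},{p1,p6,p7}}
  A146: {{p6},{p1,p6},{p5,p6},{p6,p7},{p1,p5,p6},{p1,p6,p7}}
  A156: {{p6},{p1,p6},{p5,p6},{p6,p7},{p1,p5,p6},{p1,p6,p7}}
  A234: {{p1,p5,p6}}
  A235: {{p1,p5,p6}}
  A236: {{p1,p5},{p1,p5,p6}}
  A245: {{p5,p6},{p1,p5,p6}}
  A246: {{p5,p6},{p1,p5,p6}}
  A256: {{p5,p6},{p1,p5,p6}}
  A345: {{p1,p6},{p1,p5,p6},{p1,p6,p7}}
  A346: {{p1,p6},{p1,p5,p6},{p1,p6,p7}}
  A356: {{p1,p6},{p1,p5,p6},{p1,p6,p7}}
  A456: {{p6},{p1,p6},{p5,p6},{p6,p7},{p1,p5,p6},{p1,p6,p7}}
  A1234: {{p1,p5,p6}}
  A1235: {{p1,p5,p6}}
  A1236: {{p1,p5,p6}}
  A1245: {{p5,p6},{p1,p5,p6}}
  A1246: {{p5,p6},{p1,p5,p6}}
  A1256: {{p5,p6},{p1,p5,p6}}
  A1345: {{p1,p6},{p1,p5,p6},{p1,p6,p7}}
  A1346: {{p1,p6},{p1,p5,p6},{p1,p6,p7}}
  A1356: {{p1,p6},{p1,p5,p6},{p1,p6,p7}}
  A1456: {{p6},{p1,p6},{p5,p6},{p6,p7},{p1,p5,p6},{p1,p6,p7}}
  A2345: {{p1,p5,p6}}
  A2346: {{p1,p5,p6}}
  A2356: {{p1,p5,p6}}
  A2456: {{p5,p6},{p1,p5,p6}}
  A3456: {{p1,p6},{p1,p5,p6},{p1,p6,p7}}
  A12345: {{p1,p5,p6}}
  A12346: {{p1,p5,p6}}
  A12356: {{p1,p5,p6}}
  A12456: {{p5,p6},{p1,p5,p6}}
  A13456: {{p1,p6},{p1,p5,p6},{p1,p6,p7}}
  A23456: {{p1,p5,p6}}
  A123456: {{p1,p5,p6}}
C dims 9,16,20,15; δ0: rk 6, SNF 1^6; δ1: rk 10, SNF 1^10; δ2: rk 10, SNF 1^10
degree 0: 9−6−0 = 3 → Ȟ^0 ≅ Z^3
degree 1: 16−10−6 = 0 → Ȟ^1 ≅ 0
degree 2: 20−10−10 = 0 → Ȟ^2 ≅ 0


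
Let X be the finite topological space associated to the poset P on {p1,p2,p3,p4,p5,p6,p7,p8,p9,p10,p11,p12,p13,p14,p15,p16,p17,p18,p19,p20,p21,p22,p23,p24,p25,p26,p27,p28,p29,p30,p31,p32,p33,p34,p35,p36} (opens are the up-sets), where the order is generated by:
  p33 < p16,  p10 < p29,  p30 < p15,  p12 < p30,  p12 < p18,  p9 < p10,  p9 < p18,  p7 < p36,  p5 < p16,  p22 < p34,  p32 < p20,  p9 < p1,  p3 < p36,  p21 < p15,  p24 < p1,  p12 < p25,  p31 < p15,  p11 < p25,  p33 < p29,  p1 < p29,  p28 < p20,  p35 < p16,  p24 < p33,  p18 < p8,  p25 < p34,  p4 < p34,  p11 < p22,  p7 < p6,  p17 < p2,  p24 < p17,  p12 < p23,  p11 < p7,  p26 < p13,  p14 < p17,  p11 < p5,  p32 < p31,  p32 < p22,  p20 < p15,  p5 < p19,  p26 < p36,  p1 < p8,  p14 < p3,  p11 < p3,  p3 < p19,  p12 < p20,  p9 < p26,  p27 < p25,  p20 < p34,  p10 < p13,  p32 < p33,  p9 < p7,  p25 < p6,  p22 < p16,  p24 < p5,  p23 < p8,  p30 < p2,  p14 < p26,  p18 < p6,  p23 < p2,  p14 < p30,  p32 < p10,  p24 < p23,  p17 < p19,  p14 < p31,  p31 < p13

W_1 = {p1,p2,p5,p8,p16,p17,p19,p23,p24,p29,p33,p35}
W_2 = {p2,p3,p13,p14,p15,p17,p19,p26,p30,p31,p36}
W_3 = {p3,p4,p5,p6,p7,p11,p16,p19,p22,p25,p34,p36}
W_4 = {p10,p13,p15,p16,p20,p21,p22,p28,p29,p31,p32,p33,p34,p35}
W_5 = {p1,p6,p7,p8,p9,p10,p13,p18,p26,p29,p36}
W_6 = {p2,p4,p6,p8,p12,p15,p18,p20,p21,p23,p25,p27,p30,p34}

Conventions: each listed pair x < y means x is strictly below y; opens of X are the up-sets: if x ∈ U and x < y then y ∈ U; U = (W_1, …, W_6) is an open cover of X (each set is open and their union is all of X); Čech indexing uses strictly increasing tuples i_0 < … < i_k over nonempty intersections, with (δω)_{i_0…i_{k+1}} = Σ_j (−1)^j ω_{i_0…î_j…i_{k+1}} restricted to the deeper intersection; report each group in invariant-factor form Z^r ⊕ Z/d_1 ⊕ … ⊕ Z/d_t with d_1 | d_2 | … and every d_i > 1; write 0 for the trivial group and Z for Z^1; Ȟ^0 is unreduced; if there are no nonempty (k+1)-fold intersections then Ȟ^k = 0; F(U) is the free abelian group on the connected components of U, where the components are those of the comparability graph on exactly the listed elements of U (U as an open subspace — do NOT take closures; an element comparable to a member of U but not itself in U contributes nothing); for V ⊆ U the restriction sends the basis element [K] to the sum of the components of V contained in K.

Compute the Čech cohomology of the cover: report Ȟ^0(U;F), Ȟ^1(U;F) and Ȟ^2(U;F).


Ȟ^0(U;F) ≅ Z; Ȟ^1(U;F) ≅ 0; Ȟ^2(U;F) ≅ Z/2

nonempty intersections:
  W12={p2,p17,p19} W13={p5,p16,p19} W14={p16,p29,p33,p35} W15={p1,p8,p29} W16={p2,p8,p23} W23={p3,p19,p36} W24={p13,p15,p31} W25={p13,p26,p36} W26={p2,p15,p30} W34={p16,p22,p34} W35={p6,p7,p36} W36={p4,p6,p25,p34} W45={p10,p13,p29} W46={p15,p20,p21,p34} W56={p6,p8,p18}
  W123={p19} W126={p2} W134={p16} W145={p29} W156={p8} W235={p36} W245={p13} W246={p15} W346={p34} W356={p6}
components per intersection:
  W1: {p1,p2,p5,p8,p16,p17,p19,p23,p24,p29,p33,p35}
  W2: {p2,p3,p13,p14,p15,p17,p19,p26,p30,p31,p36}
  W3: {p3,p4,p5,p6,p7,p11,p16,p19,p22,p25,p34,p36}
  W4: {p10,p13,p15,p16,p20,p21,p22,p28,p29,p31,p32,p33,p34,p35}
  W5: {p1,p6,p7,p8,p9,p10,p13,p18,p26,p29,p36}
  W6: {p2,p4,p6,p8,p12,p15,p18,p20,p21,p23,p25,p27,p30,p34}
  W12: {p2,p17,p19}
  W13: {p5,p16,p19}
  W14: {p16,p29,p33,p35}
  W15: {p1,p8,p29}
  W16: {p2,p8,p23}
  W23: {p3,p19,p36}
  W24: {p13,p15,p31}
  W25: {p13,p26,p36}
  W26: {p2,p15,p30}
  W34: {p16,p22,p34}
  W35: {p6,p7,p36}
  W36: {p4,p6,p25,p34}
  W45: {p10,p13,p29}
  W46: {p15,p20,p21,p34}
  W56: {p6,p8,p18}
  W123: {p19}
  W126: {p2}
  W134: {p16}
  W145: {p29}
  W156: {p8}
  W235: {p36}
  W245: {p13}
  W246: {p15}
  W346: {p34}
  W356: {p6}
C dims 6,15,10; δ0: rk 5, SNF 1^5; δ1: rk 10, SNF 1^9·2
Ȟ^0: (6−5)−0=1 ⇒ Z
Ȟ^1: (15−10)−5=0 ⇒ 0
Ȟ^2: (10−0)−10=0 plus torsion [2] ⇒ Z/2


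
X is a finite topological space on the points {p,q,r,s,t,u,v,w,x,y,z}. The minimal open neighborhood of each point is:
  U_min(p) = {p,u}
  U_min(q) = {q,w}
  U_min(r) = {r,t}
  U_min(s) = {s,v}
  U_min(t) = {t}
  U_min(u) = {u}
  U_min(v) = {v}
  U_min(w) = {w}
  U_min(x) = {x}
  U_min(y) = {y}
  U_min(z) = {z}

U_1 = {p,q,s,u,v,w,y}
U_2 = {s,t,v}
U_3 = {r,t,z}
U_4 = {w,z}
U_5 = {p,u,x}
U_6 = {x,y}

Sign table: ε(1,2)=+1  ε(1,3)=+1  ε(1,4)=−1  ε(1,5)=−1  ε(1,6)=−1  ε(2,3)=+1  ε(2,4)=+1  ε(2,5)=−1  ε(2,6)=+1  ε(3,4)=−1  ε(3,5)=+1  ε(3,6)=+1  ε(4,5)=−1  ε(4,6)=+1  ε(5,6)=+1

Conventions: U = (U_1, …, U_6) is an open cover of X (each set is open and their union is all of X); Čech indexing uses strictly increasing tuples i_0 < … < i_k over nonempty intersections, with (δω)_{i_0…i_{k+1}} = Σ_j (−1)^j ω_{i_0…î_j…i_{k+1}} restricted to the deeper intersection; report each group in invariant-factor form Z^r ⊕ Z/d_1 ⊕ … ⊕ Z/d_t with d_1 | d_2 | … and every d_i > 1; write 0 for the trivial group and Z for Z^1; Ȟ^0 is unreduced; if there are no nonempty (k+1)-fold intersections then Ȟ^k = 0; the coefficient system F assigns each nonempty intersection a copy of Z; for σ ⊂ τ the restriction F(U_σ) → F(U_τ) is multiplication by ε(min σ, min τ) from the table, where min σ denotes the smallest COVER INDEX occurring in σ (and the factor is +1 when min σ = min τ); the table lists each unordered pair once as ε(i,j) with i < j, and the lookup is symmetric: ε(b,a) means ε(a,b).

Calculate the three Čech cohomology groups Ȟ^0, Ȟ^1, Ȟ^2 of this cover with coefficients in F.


nonempty overlaps:
  U12={s,v} U14={w} U15={p,u} U16={y} U23={t} U34={z} U56={x}
C dims 6,7; δ0: rk 5, SNF 1^5
degree 0: 6−5−0 = 1 → Ȟ^0 ≅ Z
degree 1: 7−0−5 = 2 → Ȟ^1 ≅ Z^2
degree 2: 0−0−0 = 0 → Ȟ^2 ≅ 0

Ȟ^0(U;F) ≅ Z,  Ȟ^1(U;F) ≅ Z^2,  Ȟ^2(U;F) ≅ 0


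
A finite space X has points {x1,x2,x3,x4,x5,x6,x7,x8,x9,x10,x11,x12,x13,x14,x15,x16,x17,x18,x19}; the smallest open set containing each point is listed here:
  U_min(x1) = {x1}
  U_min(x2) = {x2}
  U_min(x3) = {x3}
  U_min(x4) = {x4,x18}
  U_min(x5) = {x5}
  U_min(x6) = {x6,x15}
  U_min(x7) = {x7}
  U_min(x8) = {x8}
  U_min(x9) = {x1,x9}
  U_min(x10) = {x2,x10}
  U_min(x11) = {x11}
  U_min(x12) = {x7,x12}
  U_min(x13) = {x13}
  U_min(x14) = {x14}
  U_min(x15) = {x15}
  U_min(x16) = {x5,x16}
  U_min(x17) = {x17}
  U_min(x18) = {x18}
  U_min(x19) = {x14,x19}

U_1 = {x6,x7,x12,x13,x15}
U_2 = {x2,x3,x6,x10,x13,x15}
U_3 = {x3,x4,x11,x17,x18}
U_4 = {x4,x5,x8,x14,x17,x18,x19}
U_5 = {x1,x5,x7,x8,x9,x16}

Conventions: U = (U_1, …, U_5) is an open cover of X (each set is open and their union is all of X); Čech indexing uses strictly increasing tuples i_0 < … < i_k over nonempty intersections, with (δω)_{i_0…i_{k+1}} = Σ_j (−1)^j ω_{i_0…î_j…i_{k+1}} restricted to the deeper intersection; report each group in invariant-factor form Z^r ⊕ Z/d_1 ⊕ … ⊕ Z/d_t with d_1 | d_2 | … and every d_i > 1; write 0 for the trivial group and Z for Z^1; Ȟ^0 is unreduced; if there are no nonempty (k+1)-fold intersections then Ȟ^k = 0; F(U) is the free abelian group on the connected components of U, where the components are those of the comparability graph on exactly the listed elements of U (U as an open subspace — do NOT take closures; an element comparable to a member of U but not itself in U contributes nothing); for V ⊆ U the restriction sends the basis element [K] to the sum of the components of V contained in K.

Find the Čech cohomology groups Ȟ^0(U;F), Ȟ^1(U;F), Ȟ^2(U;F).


Ȟ^0(U;F) ≅ Z^12, Ȟ^1(U;F) ≅ 0, Ȟ^2(U;F) ≅ 0

nonempty overlaps:
  U12={x6,x13,x15} U15={x7} U23={x3} U34={x4,x17,x18} U45={x5,x8}
components per intersection:
  U1: {x6,x15} {x7,x12} {x13}
  U2: {x2,x10} {x3} {x6,x15} {x13}
  U3: {x3} {x4,x18} {x11} {x17}
  U4: {x4,x18} {x5} {x8} {x14,x19} {x17}
  U5: {x1,x9} {x5,x16} {x7} {x8}
  U12: {x6,x15} {x13}
  U15: {x7}
  U23: {x3}
  U34: {x4,x18} {x17}
  U45: {x5} {x8}
C dims 20,8; δ0: rk 8, SNF 1^8
degree 0: 20−8−0 = 12 → Ȟ^0 ≅ Z^12
degree 1: 8−0−8 = 0 → Ȟ^1 ≅ 0
degree 2: 0−0−0 = 0 → Ȟ^2 ≅ 0


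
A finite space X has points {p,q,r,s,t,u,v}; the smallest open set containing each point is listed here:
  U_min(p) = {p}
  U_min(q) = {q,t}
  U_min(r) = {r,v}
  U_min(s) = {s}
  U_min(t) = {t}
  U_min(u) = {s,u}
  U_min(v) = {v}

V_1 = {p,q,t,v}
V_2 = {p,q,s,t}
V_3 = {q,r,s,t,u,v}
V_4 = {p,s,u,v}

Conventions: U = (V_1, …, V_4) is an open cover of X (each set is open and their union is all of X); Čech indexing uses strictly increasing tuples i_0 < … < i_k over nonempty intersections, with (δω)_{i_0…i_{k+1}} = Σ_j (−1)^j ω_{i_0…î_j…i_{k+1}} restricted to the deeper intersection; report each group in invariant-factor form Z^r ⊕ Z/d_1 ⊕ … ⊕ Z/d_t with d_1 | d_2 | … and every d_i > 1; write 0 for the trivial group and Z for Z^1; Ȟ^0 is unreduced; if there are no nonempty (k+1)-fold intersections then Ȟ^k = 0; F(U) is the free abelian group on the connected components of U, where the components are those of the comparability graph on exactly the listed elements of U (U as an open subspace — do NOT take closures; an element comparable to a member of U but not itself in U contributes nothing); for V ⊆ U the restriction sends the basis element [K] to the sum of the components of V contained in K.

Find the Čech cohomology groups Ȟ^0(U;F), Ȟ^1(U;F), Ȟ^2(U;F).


nonempty overlaps:
  V12={p,q,t} V13={q,t,v} V14={p,v} V23={q,s,t} V24={p,s} V34={s,u,v}
  V123={q,t} V124={p} V134={v} V234={s}
components per intersection:
  V1: {p} {q,t} {v}
  V2: {p} {q,t} {s}
  V3: {q,t} {r,v} {s,u}
  V4: {p} {s,u} {v}
  V12: {p} {q,t}
  V13: {q,t} {v}
  V14: {p} {v}
  V23: {q,t} {s}
  V24: {p} {s}
  V34: {s,u} {v}
  V123: {q,t}
  V124: {p}
  V134: {v}
  V234: {s}
C dims 12,12,4; δ0: rk 8, SNF 1^8; δ1: rk 4, SNF 1^4
degree 0: 12−8−0 = 4 → Ȟ^0 ≅ Z^4
degree 1: 12−4−8 = 0 → Ȟ^1 ≅ 0
degree 2: 4−0−4 = 0 → Ȟ^2 ≅ 0

Ȟ^0(U;F) ≅ Z^4,  Ȟ^1(U;F) ≅ 0,  Ȟ^2(U;F) ≅ 0


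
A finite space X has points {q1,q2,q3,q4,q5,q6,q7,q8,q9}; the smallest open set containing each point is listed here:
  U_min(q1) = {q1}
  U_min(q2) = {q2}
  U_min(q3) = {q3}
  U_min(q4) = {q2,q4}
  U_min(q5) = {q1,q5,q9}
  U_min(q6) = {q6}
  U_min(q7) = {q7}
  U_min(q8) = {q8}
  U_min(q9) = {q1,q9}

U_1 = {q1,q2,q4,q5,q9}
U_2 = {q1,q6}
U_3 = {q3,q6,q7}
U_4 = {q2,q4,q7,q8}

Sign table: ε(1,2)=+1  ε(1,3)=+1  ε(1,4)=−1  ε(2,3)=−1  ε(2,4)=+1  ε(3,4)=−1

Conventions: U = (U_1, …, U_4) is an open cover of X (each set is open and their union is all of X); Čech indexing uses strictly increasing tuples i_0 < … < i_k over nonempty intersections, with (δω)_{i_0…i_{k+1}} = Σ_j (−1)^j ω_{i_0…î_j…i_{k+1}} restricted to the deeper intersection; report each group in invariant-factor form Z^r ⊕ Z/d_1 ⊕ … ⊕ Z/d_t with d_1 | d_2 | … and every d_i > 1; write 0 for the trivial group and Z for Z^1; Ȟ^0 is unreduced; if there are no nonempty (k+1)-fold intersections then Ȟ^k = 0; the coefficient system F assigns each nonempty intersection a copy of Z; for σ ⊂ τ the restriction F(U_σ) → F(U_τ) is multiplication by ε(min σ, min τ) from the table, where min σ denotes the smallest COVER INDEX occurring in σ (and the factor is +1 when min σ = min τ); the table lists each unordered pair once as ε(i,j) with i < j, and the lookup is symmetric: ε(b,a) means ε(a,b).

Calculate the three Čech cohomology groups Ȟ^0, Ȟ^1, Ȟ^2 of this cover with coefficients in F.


nerve of the cover:
  U12={q1} U14={q2,q4} U23={q6} U34={q7}
C dims 4,4; δ0: rk 4, SNF 1^3·2
Ȟ^0 = (4 − 4) − 0 = 0, so Ȟ^0 ≅ 0
Ȟ^1 = (4 − 0) − 4 = 0 plus torsion [2], so Ȟ^1 ≅ Z/2
Ȟ^2 = (0 − 0) − 0 = 0, so Ȟ^2 ≅ 0

Ȟ^0 = 0, Ȟ^1 = Z/2, Ȟ^2 = 0


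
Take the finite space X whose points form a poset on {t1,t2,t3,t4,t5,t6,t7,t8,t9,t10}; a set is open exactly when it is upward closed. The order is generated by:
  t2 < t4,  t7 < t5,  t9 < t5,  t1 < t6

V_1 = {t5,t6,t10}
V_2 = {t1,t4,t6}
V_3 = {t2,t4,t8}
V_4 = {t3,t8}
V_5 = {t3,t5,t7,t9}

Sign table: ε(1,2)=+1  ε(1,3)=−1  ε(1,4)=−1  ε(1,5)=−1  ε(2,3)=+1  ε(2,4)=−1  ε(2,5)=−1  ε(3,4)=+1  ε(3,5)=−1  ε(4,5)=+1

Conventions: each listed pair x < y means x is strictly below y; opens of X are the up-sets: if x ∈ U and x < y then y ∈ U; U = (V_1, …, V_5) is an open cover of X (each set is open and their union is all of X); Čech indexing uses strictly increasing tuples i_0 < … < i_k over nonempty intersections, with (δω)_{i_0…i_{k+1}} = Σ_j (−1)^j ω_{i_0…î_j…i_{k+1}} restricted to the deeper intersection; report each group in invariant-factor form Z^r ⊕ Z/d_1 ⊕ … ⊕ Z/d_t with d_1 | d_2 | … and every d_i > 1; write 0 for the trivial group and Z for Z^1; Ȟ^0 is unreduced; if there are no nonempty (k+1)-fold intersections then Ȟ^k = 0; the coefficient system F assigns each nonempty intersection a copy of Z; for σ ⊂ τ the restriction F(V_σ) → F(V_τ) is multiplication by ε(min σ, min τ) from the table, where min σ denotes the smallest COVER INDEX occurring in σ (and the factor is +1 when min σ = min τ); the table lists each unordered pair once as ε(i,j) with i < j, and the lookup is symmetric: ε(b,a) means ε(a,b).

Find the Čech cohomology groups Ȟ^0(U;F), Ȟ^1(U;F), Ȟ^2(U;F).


Ȟ^0 = 0,  Ȟ^1 = Z/2,  Ȟ^2 = 0

cover nerve:
  V12={t6} V15={t5} V23={t4} V34={t8} V45={t3}
C dims 5,5; δ0: rk 5, SNF 1^4·2
Ȟ^0: (5−5)−0=0 ⇒ 0
Ȟ^1: (5−0)−5=0 plus torsion [2] ⇒ Z/2
Ȟ^2: (0−0)−0=0 ⇒ 0


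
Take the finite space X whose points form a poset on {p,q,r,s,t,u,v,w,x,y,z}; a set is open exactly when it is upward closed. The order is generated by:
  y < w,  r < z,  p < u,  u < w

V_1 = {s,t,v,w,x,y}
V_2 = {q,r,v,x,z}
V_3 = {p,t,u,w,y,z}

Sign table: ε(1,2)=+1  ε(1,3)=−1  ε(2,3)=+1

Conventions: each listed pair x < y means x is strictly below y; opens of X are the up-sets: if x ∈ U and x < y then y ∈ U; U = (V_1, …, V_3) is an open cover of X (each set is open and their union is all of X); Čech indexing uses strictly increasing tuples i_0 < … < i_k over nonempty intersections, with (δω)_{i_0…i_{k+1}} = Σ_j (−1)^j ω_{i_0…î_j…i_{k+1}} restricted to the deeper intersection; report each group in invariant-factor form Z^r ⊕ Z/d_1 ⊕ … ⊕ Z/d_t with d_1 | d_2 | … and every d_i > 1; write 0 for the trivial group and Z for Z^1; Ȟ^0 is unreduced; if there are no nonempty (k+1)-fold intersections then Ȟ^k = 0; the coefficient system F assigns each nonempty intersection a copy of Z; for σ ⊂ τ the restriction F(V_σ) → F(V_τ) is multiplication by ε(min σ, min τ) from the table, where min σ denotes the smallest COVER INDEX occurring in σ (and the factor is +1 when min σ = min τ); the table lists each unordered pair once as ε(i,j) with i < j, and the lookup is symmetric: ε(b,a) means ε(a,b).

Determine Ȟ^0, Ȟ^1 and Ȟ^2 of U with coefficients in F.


Ȟ^0 ≅ 0,  Ȟ^1 ≅ Z/2,  Ȟ^2 ≅ 0

nerve simplices:
  V12={v,x} V13={t,w,y} V23={z}
C dims 3,3; δ0: rk 3, SNF 1^2·2
degree 0: 3−3−0 = 0 → Ȟ^0 ≅ 0
degree 1: 3−0−3 = 0 plus torsion [2] → Ȟ^1 ≅ Z/2
degree 2: 0−0−0 = 0 → Ȟ^2 ≅ 0


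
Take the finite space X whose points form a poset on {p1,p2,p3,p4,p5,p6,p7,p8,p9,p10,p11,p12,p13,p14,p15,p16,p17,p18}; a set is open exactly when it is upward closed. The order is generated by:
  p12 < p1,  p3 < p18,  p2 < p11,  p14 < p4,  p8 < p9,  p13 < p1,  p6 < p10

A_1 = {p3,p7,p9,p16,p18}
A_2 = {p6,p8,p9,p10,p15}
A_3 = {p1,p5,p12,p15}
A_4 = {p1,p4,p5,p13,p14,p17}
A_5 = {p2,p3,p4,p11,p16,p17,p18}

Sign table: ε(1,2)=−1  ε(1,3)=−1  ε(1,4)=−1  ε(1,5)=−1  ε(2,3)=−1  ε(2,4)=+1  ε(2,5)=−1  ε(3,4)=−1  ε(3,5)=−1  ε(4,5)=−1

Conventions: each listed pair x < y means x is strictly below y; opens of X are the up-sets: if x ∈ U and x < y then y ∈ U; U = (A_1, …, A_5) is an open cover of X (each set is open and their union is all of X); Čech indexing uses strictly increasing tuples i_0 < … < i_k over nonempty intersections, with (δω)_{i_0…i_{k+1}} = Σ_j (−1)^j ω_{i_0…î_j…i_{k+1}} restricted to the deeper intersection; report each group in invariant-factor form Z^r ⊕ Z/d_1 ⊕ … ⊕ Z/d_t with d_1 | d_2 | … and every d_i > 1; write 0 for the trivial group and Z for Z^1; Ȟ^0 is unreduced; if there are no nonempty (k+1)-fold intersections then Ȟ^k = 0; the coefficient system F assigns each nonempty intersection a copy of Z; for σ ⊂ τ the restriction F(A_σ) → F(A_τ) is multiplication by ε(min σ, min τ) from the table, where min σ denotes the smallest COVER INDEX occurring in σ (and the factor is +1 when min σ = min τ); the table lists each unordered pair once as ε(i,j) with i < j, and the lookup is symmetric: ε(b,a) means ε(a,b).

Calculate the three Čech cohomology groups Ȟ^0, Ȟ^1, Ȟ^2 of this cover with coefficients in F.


Ȟ^0 ≅ 0, Ȟ^1 ≅ Z/2 and Ȟ^2 ≅ 0

intersection data:
  A12={p9} A15={p3,p16,p18} A23={p15} A34={p1,p5} A45={p4,p17}
C dims 5,5; δ0: rk 5, SNF 1^4·2
Ȟ^0 = (5 − 5) − 0 = 0, so Ȟ^0 ≅ 0
Ȟ^1 = (5 − 0) − 5 = 0 plus torsion [2], so Ȟ^1 ≅ Z/2
Ȟ^2 = (0 − 0) − 0 = 0, so Ȟ^2 ≅ 0


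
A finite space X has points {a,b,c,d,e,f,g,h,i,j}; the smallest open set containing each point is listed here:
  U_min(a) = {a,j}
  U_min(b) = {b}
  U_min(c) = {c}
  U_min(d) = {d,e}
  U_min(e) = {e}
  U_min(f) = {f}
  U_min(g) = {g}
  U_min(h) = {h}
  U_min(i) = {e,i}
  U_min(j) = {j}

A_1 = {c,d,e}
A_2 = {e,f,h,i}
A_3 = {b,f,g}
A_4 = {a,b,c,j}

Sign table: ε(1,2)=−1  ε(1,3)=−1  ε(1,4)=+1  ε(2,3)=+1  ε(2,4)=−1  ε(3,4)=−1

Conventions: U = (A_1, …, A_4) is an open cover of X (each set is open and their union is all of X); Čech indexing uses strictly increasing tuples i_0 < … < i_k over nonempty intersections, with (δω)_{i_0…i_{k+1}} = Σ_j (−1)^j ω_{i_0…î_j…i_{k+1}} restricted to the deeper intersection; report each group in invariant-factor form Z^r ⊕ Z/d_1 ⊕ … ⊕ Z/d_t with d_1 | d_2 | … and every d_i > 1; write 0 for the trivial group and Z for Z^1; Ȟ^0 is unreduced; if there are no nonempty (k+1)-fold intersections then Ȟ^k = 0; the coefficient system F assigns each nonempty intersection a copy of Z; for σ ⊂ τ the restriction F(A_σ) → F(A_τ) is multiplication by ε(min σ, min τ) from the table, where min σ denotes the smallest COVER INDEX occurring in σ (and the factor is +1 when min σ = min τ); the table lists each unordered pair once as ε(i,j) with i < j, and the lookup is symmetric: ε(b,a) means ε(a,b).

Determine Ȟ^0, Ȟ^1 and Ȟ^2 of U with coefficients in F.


Ȟ^0 = Z, Ȟ^1 = Z and Ȟ^2 = 0

nerve of the cover:
  A12={e} A14={c} A23={f} A34={b}
C dims 4,4; δ0: rk 3, SNF 1^3
Ȟ^0 = (4 − 3) − 0 = 1, so Ȟ^0 ≅ Z
Ȟ^1 = (4 − 0) − 3 = 1, so Ȟ^1 ≅ Z
Ȟ^2 = (0 − 0) − 0 = 0, so Ȟ^2 ≅ 0


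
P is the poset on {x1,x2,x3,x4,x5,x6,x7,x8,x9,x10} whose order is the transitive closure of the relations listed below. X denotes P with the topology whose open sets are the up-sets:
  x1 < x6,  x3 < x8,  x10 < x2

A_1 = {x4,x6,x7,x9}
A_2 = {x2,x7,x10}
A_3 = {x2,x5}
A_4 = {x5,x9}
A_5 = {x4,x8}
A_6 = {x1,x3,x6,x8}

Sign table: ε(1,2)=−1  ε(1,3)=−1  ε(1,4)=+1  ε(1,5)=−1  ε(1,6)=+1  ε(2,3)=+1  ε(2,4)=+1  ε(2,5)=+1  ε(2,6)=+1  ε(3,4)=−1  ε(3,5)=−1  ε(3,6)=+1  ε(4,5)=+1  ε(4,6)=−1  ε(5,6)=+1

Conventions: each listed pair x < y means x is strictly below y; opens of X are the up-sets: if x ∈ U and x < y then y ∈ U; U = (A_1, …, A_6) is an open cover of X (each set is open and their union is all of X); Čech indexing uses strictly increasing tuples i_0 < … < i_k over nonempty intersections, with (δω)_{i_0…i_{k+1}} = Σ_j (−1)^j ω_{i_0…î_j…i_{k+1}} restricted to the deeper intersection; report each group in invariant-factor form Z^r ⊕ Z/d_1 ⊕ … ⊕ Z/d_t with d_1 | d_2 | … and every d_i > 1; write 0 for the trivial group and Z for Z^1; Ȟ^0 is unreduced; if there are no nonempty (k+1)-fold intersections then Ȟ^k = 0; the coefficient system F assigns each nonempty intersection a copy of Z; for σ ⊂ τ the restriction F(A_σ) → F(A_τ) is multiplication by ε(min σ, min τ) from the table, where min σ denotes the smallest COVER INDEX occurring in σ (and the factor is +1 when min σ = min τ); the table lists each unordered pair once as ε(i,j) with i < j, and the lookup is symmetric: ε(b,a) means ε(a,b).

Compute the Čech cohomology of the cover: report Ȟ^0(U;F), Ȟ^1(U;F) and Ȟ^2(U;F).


nerve simplices:
  A12={x7} A14={x9} A15={x4} A16={x6} A23={x2} A34={x5} A56={x8}
C dims 6,7; δ0: rk 6, SNF 1^5·2
degree 0: 6−6−0 = 0 → Ȟ^0 ≅ 0
degree 1: 7−0−6 = 1 plus torsion [2] → Ȟ^1 ≅ Z ⊕ Z/2
degree 2: 0−0−0 = 0 → Ȟ^2 ≅ 0

Ȟ^0(U;F) ≅ 0, Ȟ^1(U;F) ≅ Z ⊕ Z/2, Ȟ^2(U;F) ≅ 0
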